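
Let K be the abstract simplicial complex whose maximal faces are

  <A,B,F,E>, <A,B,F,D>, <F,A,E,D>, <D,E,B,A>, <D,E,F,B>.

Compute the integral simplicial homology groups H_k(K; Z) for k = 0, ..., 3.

Order the vertices as A < B < D < E < F. Listing each simplex with vertices in this order, K has dimension 3 with simplices:

  0-simplices (5): A, B, D, E, F
  1-simplices (10): AB, AD, AE, AF, BD, BE, BF, DE, DF, EF
  2-simplices (10): ABD, ABE, ABF, ADE, ADF, AEF, BDE, BDF, BEF, DEF
  3-simplices (5): ABDE, ABDF, ABEF, ADEF, BDEF

so the chain groups are C_0 ≅ Z^5, C_1 ≅ Z^10, C_2 ≅ Z^10, C_3 ≅ Z^5.

The boundary map ∂_1: C_1 → C_0 sends each edge [p,q] (with p < q) to q − p. For instance
  ∂EF = F − E.
The resulting 5×10 matrix has rank 4, and its Smith normal form has invariant factors (1,1,1,1).

∂_2: C_2 → C_1 maps a triangle to the signed sum of its edges. For instance
  ∂ADF = DF − AF + AD,
  ∂ABD = BD − AD + AB.
As a 10×10 matrix over Z this has rank 6, with invariant factors (1,1,1,1,1,1).

The boundary map ∂_3: C_3 → C_2 sends each 3-simplex σ to the alternating sum Σ_i (−1)^i (σ with its i-th vertex removed). For instance
  ∂ADEF = DEF − AEF + ADF − ADE,
  ∂BDEF = DEF − BEF + BDF − BDE.
The 10×5 boundary matrix has rank 4 and Smith normal form diag(1,1,1,1).

Now H_k = ker ∂_k / im ∂_{k+1}, so:

  H_0: rank C_0 − rank ∂_1 = 5 − 4 = 1, and the invariant factors of ∂_1 are all 1, so H_0 ≅ Z.
  H_1: rank ker ∂_1 − rank ∂_2 = (10 − 4) − 6 = 0, and the invariant factors of ∂_2 are all 1, so H_1 ≅ 0.
  H_2: rank ker ∂_2 − rank ∂_3 = (10 − 6) − 4 = 0, and the invariant factors of ∂_3 are all 1, so H_2 ≅ 0.
  H_3: rank ker ∂_3 − rank ∂_4 = (5 − 4) − 0 = 1, and there is no ∂_4, so H_3 ≅ Z.

As a check, the Euler characteristic is 5 − 10 + 10 − 5 = 0, which agrees with 1 − 0 + 0 − 1 = 0.

H_0 = Z,  H_1 = 0,  H_2 = 0,  H_3 = Z.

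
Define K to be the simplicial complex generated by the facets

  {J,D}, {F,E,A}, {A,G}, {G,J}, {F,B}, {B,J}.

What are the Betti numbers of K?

b_0 = 1, b_1 = 1, b_2 = 0.

Take the total order A < B < D < E < F < G < J on the vertex set. Then K (dimension 2) consists of the simplices:

  0-simplices (7): A, B, D, E, F, G, J
  1-simplices (8): AE, AF, AG, BF, BJ, DJ, EF, GJ
  2-simplices (1): AEF

so the chain groups are C_0 ≅ Z^7, C_1 ≅ Z^8, C_2 ≅ Z^1.

∂_1: C_1 → C_0 sends each edge [p,q] (with p < q) to q − p. For instance
  ∂GJ = J − G.
This gives a 7×8 integer matrix of rank 6; reducing to Smith normal form yields diagonal entries (1,1,1,1,1,1).

∂_2: C_2 → C_1 maps a triangle to the signed sum of its edges. For instance
  ∂AEF = EF − AF + AE.
As a 8×1 matrix over Z this has rank 1, with invariant factors (1).

From H_k ≅ ker(∂_k) / im(∂_{k+1}) we obtain:

  H_0: rank C_0 − rank ∂_1 = 7 − 6 = 1, and the invariant factors of ∂_1 are all 1, so H_0 = Z.
  H_1: rank ker ∂_1 − rank ∂_2 = (8 − 6) − 1 = 1, and the invariant factors of ∂_2 are all 1, so H_1 = Z.
  H_2: rank ker ∂_2 − rank ∂_3 = (1 − 1) − 0 = 0, and there is no ∂_3, so H_2 = 0.

As a check, the Euler characteristic is 7 − 8 + 1 = 0, which agrees with 1 − 1 + 0 = 0.

Hence the Betti numbers are b_0 = 1, b_1 = 1, b_2 = 0.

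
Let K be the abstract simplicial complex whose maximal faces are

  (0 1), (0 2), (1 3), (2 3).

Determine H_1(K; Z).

Take the total order 0 < 1 < 2 < 3 on the vertex set. Then K (dimension 1) consists of the simplices:

  0-simplices (4): [0], [1], [2], [3]
  1-simplices (4): [0,1], [0,2], [1,3], [2,3]

giving chain groups C_0 ≅ Z^4, C_1 ≅ Z^4.

∂_1: C_1 → C_0 maps an edge to its endpoints' difference, ∂[p,q] = q − p. For instance
  ∂[1,3] = [3] − [1].
This gives a 4×4 integer matrix of rank 3; reducing to Smith normal form yields diagonal entries (1,1,1).

Reading off H_k = ker ∂_k / im ∂_{k+1}:

  H_1: rank ker ∂_1 − rank ∂_2 = (4 − 3) − 0 = 1, and there is no ∂_2, so H_1 ≅ Z.

H_1 ≅ Z.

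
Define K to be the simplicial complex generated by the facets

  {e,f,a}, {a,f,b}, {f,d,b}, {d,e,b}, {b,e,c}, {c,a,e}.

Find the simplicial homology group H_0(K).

K has 6 vertices, 12 edges, 6 triangles.
rank ∂_0 = 0, rank ∂_1 = 5 ⇒ b_0 = 6 − 0 − 5 = 1; all invariant factors of ∂_1 are 1 so no torsion. So H_0 ≅ Z.

H_0 = Z.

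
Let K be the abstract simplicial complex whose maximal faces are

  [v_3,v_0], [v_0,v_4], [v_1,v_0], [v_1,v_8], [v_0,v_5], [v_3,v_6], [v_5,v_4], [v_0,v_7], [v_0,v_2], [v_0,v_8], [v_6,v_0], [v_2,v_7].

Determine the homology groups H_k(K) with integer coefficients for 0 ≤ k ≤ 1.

Fix the vertex order v_0 < v_1 < v_2 < v_3 < v_4 < v_5 < v_6 < v_7 < v_8 and write every simplex with vertices in increasing order. Then dim K = 1 and the simplices of K are:

  0-simplices (9): [v_0], [v_1], [v_2], [v_3], [v_4], [v_5], [v_6], [v_7], [v_8]
  1-simplices (12): [v_0,v_1], [v_0,v_2], [v_0,v_3], [v_0,v_4], [v_0,v_5], [v_0,v_6], [v_0,v_7], [v_0,v_8], [v_1,v_8], [v_2,v_7], [v_3,v_6], [v_4,v_5]

so the chain groups are C_0 ≅ Z^9, C_1 ≅ Z^12.

∂_1: C_1 → C_0 maps an edge to its endpoints' difference, ∂[p,q] = q − p. For instance
  ∂[v_0,v_7] = [v_7] − [v_0].
The resulting 9×12 matrix has rank 8, and its Smith normal form has invariant factors (1,1,1,1,1,1,1,1).

Reading off H_k = ker ∂_k / im ∂_{k+1}:

  H_0: rank C_0 − rank ∂_1 = 9 − 8 = 1, and the invariant factors of ∂_1 are all 1, so H_0 ≅ Z.
  H_1: rank ker ∂_1 − rank ∂_2 = (12 − 8) − 0 = 4, and there is no ∂_2, so H_1 ≅ Z^4.

H_0 ≅ Z,  H_1 ≅ Z^4.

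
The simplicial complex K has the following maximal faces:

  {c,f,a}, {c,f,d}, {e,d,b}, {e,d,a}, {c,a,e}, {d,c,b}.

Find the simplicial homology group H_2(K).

Take the total order a < b < c < d < e < f on the vertex set. Then K (dimension 2) consists of the simplices:

  0-simplices (6): a, b, c, d, e, f
  1-simplices (12): ac, ad, ae, af, bc, bd, be, cd, ce, cf, de, df
  2-simplices (6): ace, acf, ade, bcd, bde, cdf

Hence C_0 ≅ Z^6, C_1 ≅ Z^12, C_2 ≅ Z^6.

∂_1: C_1 → C_0 is given by ∂[p,q] = [q] − [p].
The 6×12 boundary matrix has rank 5 and Smith normal form diag(1,1,1,1,1).

Boundary ∂_2: C_2 → C_1 acts by ∂[p,q,r] = [q,r] − [p,r] + [p,q]. For instance
  ∂ade = de − ae + ad,
  ∂cdf = df − cf + cd.
As a 12×6 matrix over Z this has rank 6, with invariant factors (1,1,1,1,1,1).

Now H_k = ker ∂_k / im ∂_{k+1}, so:

  H_2: rank ker ∂_2 − rank ∂_3 = (6 − 6) − 0 = 0, and there is no ∂_3, so H_2 = 0.

H_2 = 0.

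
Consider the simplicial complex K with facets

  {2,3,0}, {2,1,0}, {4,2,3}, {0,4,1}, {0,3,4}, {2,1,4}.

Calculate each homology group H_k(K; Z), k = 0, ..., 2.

Fix the vertex order 0 < 1 < 2 < 3 < 4 and write every simplex with vertices in increasing order. Then dim K = 2 and the simplices of K are:

  0-simplices (5): [0], [1], [2], [3], [4]
  1-simplices (9): [0,1], [0,2], [0,3], [0,4], [1,2], [1,4], [2,3], [2,4], [3,4]
  2-simplices (6): [0,1,2], [0,1,4], [0,2,3], [0,3,4], [1,2,4], [2,3,4]

so the chain groups are C_0 ≅ Z^5, C_1 ≅ Z^9, C_2 ≅ Z^6.

The boundary map ∂_1: C_1 → C_0 is given by ∂[p,q] = [q] − [p].
This gives a 5×9 integer matrix of rank 4; reducing to Smith normal form yields diagonal entries (1,1,1,1).

∂_2: C_2 → C_1 maps a triangle to the signed sum of its edges. For instance
  ∂[0,2,3] = [2,3] − [0,3] + [0,2],
  ∂[2,3,4] = [3,4] − [2,4] + [2,3].
The 9×6 boundary matrix has rank 5 and Smith normal form diag(1,1,1,1,1).

Now H_k = ker ∂_k / im ∂_{k+1}, so:

  H_0: rank C_0 − rank ∂_1 = 5 − 4 = 1, and the invariant factors of ∂_1 are all 1, so H_0 ≅ Z.
  H_1: rank ker ∂_1 − rank ∂_2 = (9 − 4) − 5 = 0, and the invariant factors of ∂_2 are all 1, so H_1 ≅ 0.
  H_2: rank ker ∂_2 − rank ∂_3 = (6 − 5) − 0 = 1, and there is no ∂_3, so H_2 ≅ Z.

H_0 = Z,  H_1 = 0,  H_2 = Z.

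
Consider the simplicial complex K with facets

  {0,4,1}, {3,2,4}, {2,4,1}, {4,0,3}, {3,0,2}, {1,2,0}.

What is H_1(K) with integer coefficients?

H_1 = 0.

Fix the vertex order 0 < 1 < 2 < 3 < 4 and write every simplex with vertices in increasing order. Then dim K = 2 and the simplices of K are:

  0-simplices (5): [0], [1], [2], [3], [4]
  1-simplices (9): [0,1], [0,2], [0,3], [0,4], [1,2], [1,4], [2,3], [2,4], [3,4]
  2-simplices (6): [0,1,2], [0,1,4], [0,2,3], [0,3,4], [1,2,4], [2,3,4]

Hence C_0 ≅ Z^5, C_1 ≅ Z^9, C_2 ≅ Z^6.

∂_1: C_1 → C_0 sends each edge [p,q] (with p < q) to q − p. For instance
  ∂[1,2] = [2] − [1].
The resulting 5×9 matrix has rank 4, and its Smith normal form has invariant factors (1,1,1,1).

Boundary ∂_2: C_2 → C_1 maps a triangle to the signed sum of its edges. For instance
  ∂[0,1,4] = [1,4] − [0,4] + [0,1],
  ∂[2,3,4] = [3,4] − [2,4] + [2,3].
This gives a 9×6 integer matrix of rank 5; reducing to Smith normal form yields diagonal entries (1,1,1,1,1).

From H_k ≅ ker(∂_k) / im(∂_{k+1}) we obtain:

  H_1: rank ker ∂_1 − rank ∂_2 = (9 − 4) − 5 = 0, and the invariant factors of ∂_2 are all 1, so H_1 ≅ 0.

(K is a triangulation of the 2-sphere S^2.)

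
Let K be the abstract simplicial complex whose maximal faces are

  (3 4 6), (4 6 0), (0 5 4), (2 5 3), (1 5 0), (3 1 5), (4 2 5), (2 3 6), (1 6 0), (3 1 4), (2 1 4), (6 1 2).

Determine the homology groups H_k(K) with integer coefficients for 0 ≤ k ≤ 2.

H_0 ≅ Z,  H_1 ≅ Z/2,  H_2 = 0.

K has 7 vertices, 18 edges, 12 triangles.
rank ∂_0 = 0, rank ∂_1 = 6 ⇒ b_0 = 7 − 0 − 6 = 1; all invariant factors of ∂_1 are 1 so no torsion. So H_0 ≅ Z.
rank ∂_1 = 6, rank ∂_2 = 12 ⇒ b_1 = 18 − 6 − 12 = 0; ∂_2 has invariant factor(s) [2] giving torsion. So H_1 ≅ Z/2.
rank ∂_2 = 12, rank ∂_3 = 0 ⇒ b_2 = 12 − 12 − 0 = 0. So H_2 ≅ 0.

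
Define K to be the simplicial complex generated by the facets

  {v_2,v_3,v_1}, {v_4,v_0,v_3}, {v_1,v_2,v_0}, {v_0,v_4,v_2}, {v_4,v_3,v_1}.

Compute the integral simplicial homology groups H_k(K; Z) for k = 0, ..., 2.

H_0 = Z,  H_1 = Z,  H_2 = 0.

Take the total order v_0 < v_1 < v_2 < v_3 < v_4 on the vertex set. Then K (dimension 2) consists of the simplices:

  0-simplices (5): [v_0], [v_1], [v_2], [v_3], [v_4]
  1-simplices (10): [v_0,v_1], [v_0,v_2], [v_0,v_3], [v_0,v_4], [v_1,v_2], [v_1,v_3], [v_1,v_4], [v_2,v_3], [v_2,v_4], [v_3,v_4]
  2-simplices (5): [v_0,v_1,v_2], [v_0,v_2,v_4], [v_0,v_3,v_4], [v_1,v_2,v_3], [v_1,v_3,v_4]

giving chain groups C_0 ≅ Z^5, C_1 ≅ Z^10, C_2 ≅ Z^5.

Boundary ∂_1: C_1 → C_0 maps an edge to its endpoints' difference, ∂[p,q] = q − p. For instance
  ∂[v_0,v_3] = [v_3] − [v_0].
This gives a 5×10 integer matrix of rank 4; reducing to Smith normal form yields diagonal entries (1,1,1,1).

∂_2: C_2 → C_1 maps a triangle to the signed sum of its edges. For instance
  ∂[v_0,v_1,v_2] = [v_1,v_2] − [v_0,v_2] + [v_0,v_1],
  ∂[v_0,v_2,v_4] = [v_2,v_4] − [v_0,v_4] + [v_0,v_2].
The resulting 10×5 matrix has rank 5, and its Smith normal form has invariant factors (1,1,1,1,1).

Computing H_k = (kernel of ∂_k) / (image of ∂_{k+1}):

  H_0: rank C_0 − rank ∂_1 = 5 − 4 = 1, and the invariant factors of ∂_1 are all 1, so H_0 ≅ Z.
  H_1: rank ker ∂_1 − rank ∂_2 = (10 − 4) − 5 = 1, and the invariant factors of ∂_2 are all 1, so H_1 ≅ Z.
  H_2: rank ker ∂_2 − rank ∂_3 = (5 − 5) − 0 = 0, and there is no ∂_3, so H_2 ≅ 0.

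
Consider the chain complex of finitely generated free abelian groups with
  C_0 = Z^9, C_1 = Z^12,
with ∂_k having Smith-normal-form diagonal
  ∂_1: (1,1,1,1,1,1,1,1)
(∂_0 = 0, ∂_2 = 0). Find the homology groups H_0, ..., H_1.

H_0 = Z,  H_1 = Z^4.

H_0: b_0 = 9 − 0 − 8 = 1; torsion from ∂_1 factors > 1: none. So H_0 = Z.
H_1: b_1 = 12 − 8 − 0 = 4; torsion from ∂_2 factors > 1: none. So H_1 = Z^4.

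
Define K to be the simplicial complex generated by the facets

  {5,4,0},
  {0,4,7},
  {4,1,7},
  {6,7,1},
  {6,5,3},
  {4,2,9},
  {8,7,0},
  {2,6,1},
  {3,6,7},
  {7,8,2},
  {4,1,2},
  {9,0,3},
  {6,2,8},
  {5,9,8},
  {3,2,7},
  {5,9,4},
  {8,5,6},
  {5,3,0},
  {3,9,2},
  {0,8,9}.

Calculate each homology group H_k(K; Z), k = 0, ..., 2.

H_0 = Z,  H_1 = Z ⊕ Z/2Z,  H_2 = 0.

We work with the vertex ordering 0 < 1 < 2 < 3 < 4 < 5 < 6 < 7 < 8 < 9. The simplices of K, each written with vertices in increasing order, are:

  0-simplices (10): [0], [1], [2], [3], [4], [5], [6], [7], [8], [9]
  1-simplices (30): (30 of them)
  2-simplices (20): (20 of them)

so the chain groups are C_0 ≅ Z^10, C_1 ≅ Z^30, C_2 ≅ Z^20.

Boundary ∂_1: C_1 → C_0 is given by ∂[p,q] = [q] − [p].
As a 10×30 matrix over Z this has rank 9, with invariant factors (1,1,1,1,1,1,1,1,1).

∂_2: C_2 → C_1 sends each 2-simplex [p,q,r] to [q,r] − [p,r] + [p,q]. For instance
  ∂[3,5,6] = [5,6] − [3,6] + [3,5],
  ∂[4,5,9] = [5,9] − [4,9] + [4,5].
The 30×20 boundary matrix has rank 20 and Smith normal form diag(1,1,1,1,1,1,1,1,1,1,1,1,1,1,1,1,1,1,1,2).

Computing H_k = (kernel of ∂_k) / (image of ∂_{k+1}):

  H_0: rank C_0 − rank ∂_1 = 10 − 9 = 1, and the invariant factors of ∂_1 are all 1, so H_0 ≅ Z.
  H_1: rank ker ∂_1 − rank ∂_2 = (30 − 9) − 20 = 1, and ∂_2 has invariant factor 2 > 1, so H_1 ≅ Z ⊕ Z/2Z.
  H_2: rank ker ∂_2 − rank ∂_3 = (20 − 20) − 0 = 0, and there is no ∂_3, so H_2 ≅ 0.

As a check, the Euler characteristic is 10 − 30 + 20 = 0, which agrees with 1 − 1 + 0 = 0.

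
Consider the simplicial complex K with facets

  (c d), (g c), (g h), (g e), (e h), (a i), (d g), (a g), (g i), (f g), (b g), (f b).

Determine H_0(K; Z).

H_0 = Z.

Take the total order a < b < c < d < e < f < g < h < i on the vertex set. Then K (dimension 1) consists of the simplices:

  0-simplices (9): a, b, c, d, e, f, g, h, i
  1-simplices (12): ag, ai, bf, bg, cd, cg, dg, eg, eh, fg, gh, gi

giving chain groups C_0 ≅ Z^9, C_1 ≅ Z^12.

The boundary map ∂_1: C_1 → C_0 is given by ∂[p,q] = [q] − [p]. For instance
  ∂dg = g − d.
As a 9×12 matrix over Z this has rank 8, with invariant factors (1,1,1,1,1,1,1,1).

Now H_k = ker ∂_k / im ∂_{k+1}, so:

  H_0: rank C_0 − rank ∂_1 = 9 − 8 = 1, and the invariant factors of ∂_1 are all 1, so H_0 = Z.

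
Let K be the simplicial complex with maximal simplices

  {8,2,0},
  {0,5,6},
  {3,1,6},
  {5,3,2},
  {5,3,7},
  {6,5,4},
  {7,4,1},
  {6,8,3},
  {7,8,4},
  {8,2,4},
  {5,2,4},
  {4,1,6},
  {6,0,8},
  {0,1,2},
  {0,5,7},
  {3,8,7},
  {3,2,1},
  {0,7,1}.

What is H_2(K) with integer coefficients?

We work with the vertex ordering 0 < 1 < 2 < 3 < 4 < 5 < 6 < 7 < 8. The simplices of K, each written with vertices in increasing order, are:

  0-simplices (9): [0], [1], [2], [3], [4], [5], [6], [7], [8]
  1-simplices (27): (27 of them)
  2-simplices (18): [0,1,2], [0,1,7], [0,2,8], [0,5,6], [0,5,7], [0,6,8], [1,2,3], [1,3,6], [1,4,6], [1,4,7], [2,3,5], [2,4,5], [2,4,8], [3,5,7], [3,6,8], [3,7,8], [4,5,6], [4,7,8]

giving chain groups C_0 ≅ Z^9, C_1 ≅ Z^27, C_2 ≅ Z^18.

∂_1: C_1 → C_0 is given by ∂[p,q] = [q] − [p].
The resulting 9×27 matrix has rank 8, and its Smith normal form has invariant factors (1,1,1,1,1,1,1,1).

Boundary ∂_2: C_2 → C_1 sends each 2-simplex [p,q,r] to [q,r] − [p,r] + [p,q]. For instance
  ∂[2,4,5] = [4,5] − [2,5] + [2,4],
  ∂[1,2,3] = [2,3] − [1,3] + [1,2].
The 27×18 boundary matrix has rank 17 and Smith normal form diag(1,1,1,1,1,1,1,1,1,1,1,1,1,1,1,1,1).

Computing H_k = (kernel of ∂_k) / (image of ∂_{k+1}):

  H_2: rank ker ∂_2 − rank ∂_3 = (18 − 17) − 0 = 1, and there is no ∂_3, so H_2 ≅ Z.

H_2 ≅ Z.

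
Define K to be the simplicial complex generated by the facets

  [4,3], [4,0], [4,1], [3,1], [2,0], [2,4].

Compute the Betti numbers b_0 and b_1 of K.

Order the vertices as 0 < 1 < 2 < 3 < 4. Listing each simplex with vertices in this order, K has dimension 1 with simplices:

  0-simplices (5): [0], [1], [2], [3], [4]
  1-simplices (6): [0,2], [0,4], [1,3], [1,4], [2,4], [3,4]

so the chain groups are C_0 ≅ Z^5, C_1 ≅ Z^6.

∂_1: C_1 → C_0 maps an edge to its endpoints' difference, ∂[p,q] = q − p. For instance
  ∂[2,4] = [4] − [2].
This gives a 5×6 integer matrix of rank 4; reducing to Smith normal form yields diagonal entries (1,1,1,1).

From H_k ≅ ker(∂_k) / im(∂_{k+1}) we obtain:

  H_0: rank C_0 − rank ∂_1 = 5 − 4 = 1, and the invariant factors of ∂_1 are all 1, so H_0 = Z.
  H_1: rank ker ∂_1 − rank ∂_2 = (6 − 4) − 0 = 2, and there is no ∂_2, so H_1 = Z^2.

(K is a triangulation of a wedge of 2 circles.)

Hence the Betti numbers are b_0 = 1, b_1 = 2.

b_0 = 1, b_1 = 2.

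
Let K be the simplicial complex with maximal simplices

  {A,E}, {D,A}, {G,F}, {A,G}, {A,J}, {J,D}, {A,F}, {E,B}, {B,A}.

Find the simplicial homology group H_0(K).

We work with the vertex ordering A < B < D < E < F < G < J. The simplices of K, each written with vertices in increasing order, are:

  0-simplices (7): A, B, D, E, F, G, J
  1-simplices (9): AB, AD, AE, AF, AG, AJ, BE, DJ, FG

Hence C_0 ≅ Z^7, C_1 ≅ Z^9.

∂_1: C_1 → C_0 is given by ∂[p,q] = [q] − [p]. For instance
  ∂AJ = J − A.
The 7×9 boundary matrix has rank 6 and Smith normal form diag(1,1,1,1,1,1).

Computing H_k = (kernel of ∂_k) / (image of ∂_{k+1}):

  H_0: rank C_0 − rank ∂_1 = 7 − 6 = 1, and the invariant factors of ∂_1 are all 1, so H_0 ≅ Z.

H_0 = Z.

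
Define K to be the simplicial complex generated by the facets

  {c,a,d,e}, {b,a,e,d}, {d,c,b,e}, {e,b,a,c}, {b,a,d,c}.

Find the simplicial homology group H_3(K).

We work with the vertex ordering a < b < c < d < e. The simplices of K, each written with vertices in increasing order, are:

  0-simplices (5): a, b, c, d, e
  1-simplices (10): ab, ac, ad, ae, bc, bd, be, cd, ce, de
  2-simplices (10): abc, abd, abe, acd, ace, ade, bcd, bce, bde, cde
  3-simplices (5): abcd, abce, abde, acde, bcde

giving chain groups C_0 ≅ Z^5, C_1 ≅ Z^10, C_2 ≅ Z^10, C_3 ≅ Z^5.

The boundary map ∂_1: C_1 → C_0 is given by ∂[p,q] = [q] − [p].
The 5×10 boundary matrix has rank 4 and Smith normal form diag(1,1,1,1).

∂_2: C_2 → C_1 sends each 2-simplex [p,q,r] to [q,r] − [p,r] + [p,q]. For instance
  ∂abc = bc − ac + ab,
  ∂bde = de − be + bd.
As a 10×10 matrix over Z this has rank 6, with invariant factors (1,1,1,1,1,1).

The boundary map ∂_3: C_3 → C_2 sends each 3-simplex σ to the alternating sum Σ_i (−1)^i (σ with its i-th vertex removed). For instance
  ∂acde = cde − ade + ace − acd,
  ∂abde = bde − ade + abe − abd.
The 10×5 boundary matrix has rank 4 and Smith normal form diag(1,1,1,1).

From H_k ≅ ker(∂_k) / im(∂_{k+1}) we obtain:

  H_3: rank ker ∂_3 − rank ∂_4 = (5 − 4) − 0 = 1, and there is no ∂_4, so H_3 ≅ Z.

H_3 ≅ Z.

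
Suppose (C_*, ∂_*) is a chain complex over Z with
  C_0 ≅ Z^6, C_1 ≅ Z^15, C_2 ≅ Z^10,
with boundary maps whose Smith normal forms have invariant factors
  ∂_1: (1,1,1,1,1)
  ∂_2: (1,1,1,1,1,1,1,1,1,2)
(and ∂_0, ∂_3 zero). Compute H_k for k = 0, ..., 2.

H_0 ≅ Z,  H_1 ≅ Z/2,  H_2 = 0.

H_0: b_0 = 6 − 0 − 5 = 1; torsion from ∂_1 factors > 1: none. So H_0 ≅ Z.
H_1: b_1 = 15 − 5 − 10 = 0; torsion from ∂_2 factors > 1: [2]. So H_1 ≅ Z/2.
H_2: b_2 = 10 − 10 − 0 = 0; torsion from ∂_3 factors > 1: none. So H_2 ≅ 0.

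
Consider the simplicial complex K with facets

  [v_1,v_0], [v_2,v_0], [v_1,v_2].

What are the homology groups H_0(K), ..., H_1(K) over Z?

H_0 = Z,  H_1 = Z.

We work with the vertex ordering v_0 < v_1 < v_2. The simplices of K, each written with vertices in increasing order, are:

  0-simplices (3): [v_0], [v_1], [v_2]
  1-simplices (3): [v_0,v_1], [v_0,v_2], [v_1,v_2]

so the chain groups are C_0 ≅ Z^3, C_1 ≅ Z^3.

The boundary map ∂_1: C_1 → C_0 sends each edge [p,q] (with p < q) to q − p. For instance
  ∂[v_0,v_2] = [v_2] − [v_0].
The 3×3 boundary matrix has rank 2 and Smith normal form diag(1,1).

Reading off H_k = ker ∂_k / im ∂_{k+1}:

  H_0: rank C_0 − rank ∂_1 = 3 − 2 = 1, and the invariant factors of ∂_1 are all 1, so H_0 ≅ Z.
  H_1: rank ker ∂_1 − rank ∂_2 = (3 − 2) − 0 = 1, and there is no ∂_2, so H_1 ≅ Z.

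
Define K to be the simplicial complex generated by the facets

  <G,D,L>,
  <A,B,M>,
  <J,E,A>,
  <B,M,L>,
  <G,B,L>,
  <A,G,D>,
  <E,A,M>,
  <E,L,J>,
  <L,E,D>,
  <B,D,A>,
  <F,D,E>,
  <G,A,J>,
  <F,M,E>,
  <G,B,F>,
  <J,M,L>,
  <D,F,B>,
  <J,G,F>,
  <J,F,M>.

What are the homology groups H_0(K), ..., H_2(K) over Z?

H_0 ≅ Z,  H_1 ≅ Z ⊕ Z/2,  H_2 = 0.

Fix the vertex order A < B < D < E < F < G < J < L < M and write every simplex with vertices in increasing order. Then dim K = 2 and the simplices of K are:

  0-simplices (9): A, B, D, E, F, G, J, L, M
  1-simplices (27): AB, AD, AE, AG, AJ, AM, BD, BF, BG, BL, BM, DE, DF, DG, DL, EF, EJ, EL, EM, FG, FJ, FM, GJ, GL, JL, JM, LM
  2-simplices (18): ABD, ABM, ADG, AEJ, AEM, AGJ, BDF, BFG, BGL, BLM, DEF, DEL, DGL, EFM, EJL, FGJ, FJM, JLM

giving chain groups C_0 ≅ Z^9, C_1 ≅ Z^27, C_2 ≅ Z^18.

The boundary map ∂_1: C_1 → C_0 maps an edge to its endpoints' difference, ∂[p,q] = q − p. For instance
  ∂EJ = J − E.
As a 9×27 matrix over Z this has rank 8, with invariant factors (1,1,1,1,1,1,1,1).

Boundary ∂_2: C_2 → C_1 sends each 2-simplex [p,q,r] to [q,r] − [p,r] + [p,q]. For instance
  ∂ABD = BD − AD + AB,
  ∂EFM = FM − EM + EF.
The 27×18 boundary matrix has rank 18 and Smith normal form diag(1,1,1,1,1,1,1,1,1,1,1,1,1,1,1,1,1,2).

Now H_k = ker ∂_k / im ∂_{k+1}, so:

  H_0: rank C_0 − rank ∂_1 = 9 − 8 = 1, and the invariant factors of ∂_1 are all 1, so H_0 = Z.
  H_1: rank ker ∂_1 − rank ∂_2 = (27 − 8) − 18 = 1, and ∂_2 has invariant factor 2 > 1, so H_1 = Z ⊕ Z/2.
  H_2: rank ker ∂_2 − rank ∂_3 = (18 − 18) − 0 = 0, and there is no ∂_3, so H_2 = 0.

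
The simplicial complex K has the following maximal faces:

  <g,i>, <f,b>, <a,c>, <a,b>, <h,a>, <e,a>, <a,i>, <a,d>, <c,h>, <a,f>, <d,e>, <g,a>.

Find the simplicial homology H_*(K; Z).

K has 9 vertices, 12 edges.
rank ∂_0 = 0, rank ∂_1 = 8 ⇒ b_0 = 9 − 0 − 8 = 1; all invariant factors of ∂_1 are 1 so no torsion. So H_0 = Z.
rank ∂_1 = 8, rank ∂_2 = 0 ⇒ b_1 = 12 − 8 − 0 = 4. So H_1 = Z^4.

H_0 = Z,  H_1 = Z^4.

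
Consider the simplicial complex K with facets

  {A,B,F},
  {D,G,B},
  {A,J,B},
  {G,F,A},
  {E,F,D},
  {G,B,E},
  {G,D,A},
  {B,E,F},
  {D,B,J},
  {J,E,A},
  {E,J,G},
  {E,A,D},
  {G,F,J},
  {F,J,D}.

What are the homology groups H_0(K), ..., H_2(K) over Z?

We work with the vertex ordering A < B < D < E < F < G < J. The simplices of K, each written with vertices in increasing order, are:

  0-simplices (7): A, B, D, E, F, G, J
  1-simplices (21): AB, AD, AE, AF, AG, AJ, BD, BE, BF, BG, BJ, DE, DF, DG, DJ, EF, EG, EJ, FG, FJ, GJ
  2-simplices (14): ABF, ABJ, ADE, ADG, AEJ, AFG, BDG, BDJ, BEF, BEG, DEF, DFJ, EGJ, FGJ

so the chain groups are C_0 ≅ Z^7, C_1 ≅ Z^21, C_2 ≅ Z^14.

∂_1: C_1 → C_0 maps an edge to its endpoints' difference, ∂[p,q] = q − p. For instance
  ∂AB = B − A.
The resulting 7×21 matrix has rank 6, and its Smith normal form has invariant factors (1,1,1,1,1,1).

The boundary map ∂_2: C_2 → C_1 sends each 2-simplex [p,q,r] to [q,r] − [p,r] + [p,q]. For instance
  ∂BDJ = DJ − BJ + BD,
  ∂BDG = DG − BG + BD.
The resulting 21×14 matrix has rank 13, and its Smith normal form has invariant factors (1,1,1,1,1,1,1,1,1,1,1,1,1).

Computing H_k = (kernel of ∂_k) / (image of ∂_{k+1}):

  H_0: rank C_0 − rank ∂_1 = 7 − 6 = 1, and the invariant factors of ∂_1 are all 1, so H_0 = Z.
  H_1: rank ker ∂_1 − rank ∂_2 = (21 − 6) − 13 = 2, and the invariant factors of ∂_2 are all 1, so H_1 = Z^2.
  H_2: rank ker ∂_2 − rank ∂_3 = (14 − 13) − 0 = 1, and there is no ∂_3, so H_2 = Z.

As a check, the Euler characteristic is 7 − 21 + 14 = 0, which agrees with 1 − 2 + 1 = 0.
(K is a triangulation of the torus T^2.)

H_0 = Z,  H_1 = Z^2,  H_2 = Z.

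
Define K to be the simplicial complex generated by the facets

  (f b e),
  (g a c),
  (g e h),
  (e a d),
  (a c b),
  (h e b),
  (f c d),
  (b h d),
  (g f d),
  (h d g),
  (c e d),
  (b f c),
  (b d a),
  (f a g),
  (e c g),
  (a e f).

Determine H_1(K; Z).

Fix the vertex order a < b < c < d < e < f < g < h and write every simplex with vertices in increasing order. Then dim K = 2 and the simplices of K are:

  0-simplices (8): a, b, c, d, e, f, g, h
  1-simplices (24): ab, ac, ad, ae, af, ag, bc, bd, be, bf, bh, cd, ce, cf, cg, de, df, dg, dh, ef, eg, eh, fg, gh
  2-simplices (16): abc, abd, acg, ade, aef, afg, bcf, bdh, bef, beh, cde, cdf, ceg, dfg, dgh, egh

so the chain groups are C_0 ≅ Z^8, C_1 ≅ Z^24, C_2 ≅ Z^16.

Boundary ∂_1: C_1 → C_0 is given by ∂[p,q] = [q] − [p].
The 8×24 boundary matrix has rank 7 and Smith normal form diag(1,1,1,1,1,1,1).

∂_2: C_2 → C_1 maps a triangle to the signed sum of its edges. For instance
  ∂egh = gh − eh + eg,
  ∂beh = eh − bh + be.
As a 24×16 matrix over Z this has rank 15, with invariant factors (1,1,1,1,1,1,1,1,1,1,1,1,1,1,1).

Reading off H_k = ker ∂_k / im ∂_{k+1}:

  H_1: rank ker ∂_1 − rank ∂_2 = (24 − 7) − 15 = 2, and the invariant factors of ∂_2 are all 1, so H_1 ≅ Z^2.

H_1 ≅ Z^2.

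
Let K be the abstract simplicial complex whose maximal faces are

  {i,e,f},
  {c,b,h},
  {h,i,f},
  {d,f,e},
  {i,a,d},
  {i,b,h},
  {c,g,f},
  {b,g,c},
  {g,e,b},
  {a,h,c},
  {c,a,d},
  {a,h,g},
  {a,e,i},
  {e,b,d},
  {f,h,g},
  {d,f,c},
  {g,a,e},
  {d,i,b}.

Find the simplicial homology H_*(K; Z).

K has 9 vertices, 27 edges, 18 triangles.
rank ∂_0 = 0, rank ∂_1 = 8 ⇒ b_0 = 9 − 0 − 8 = 1; all invariant factors of ∂_1 are 1 so no torsion. So H_0 ≅ Z.
rank ∂_1 = 8, rank ∂_2 = 18 ⇒ b_1 = 27 − 8 − 18 = 1; ∂_2 has invariant factor(s) [2] giving torsion. So H_1 ≅ Z ⊕ Z_2.
rank ∂_2 = 18, rank ∂_3 = 0 ⇒ b_2 = 18 − 18 − 0 = 0. So H_2 ≅ 0.

H_0 ≅ Z,  H_1 ≅ Z ⊕ Z_2,  H_2 = 0.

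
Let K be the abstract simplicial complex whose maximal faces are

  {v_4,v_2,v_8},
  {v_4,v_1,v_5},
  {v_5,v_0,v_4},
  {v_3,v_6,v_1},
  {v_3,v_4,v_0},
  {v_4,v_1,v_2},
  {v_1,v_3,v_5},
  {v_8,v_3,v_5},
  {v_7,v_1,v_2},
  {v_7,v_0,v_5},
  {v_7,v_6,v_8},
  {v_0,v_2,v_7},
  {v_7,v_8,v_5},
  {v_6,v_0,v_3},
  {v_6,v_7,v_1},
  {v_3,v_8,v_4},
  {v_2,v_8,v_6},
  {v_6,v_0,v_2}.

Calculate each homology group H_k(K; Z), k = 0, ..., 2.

Order the vertices as v_0 < v_1 < v_2 < v_3 < v_4 < v_5 < v_6 < v_7 < v_8. Listing each simplex with vertices in this order, K has dimension 2 with simplices:

  0-simplices (9): [v_0], [v_1], [v_2], [v_3], [v_4], [v_5], [v_6], [v_7], [v_8]
  1-simplices (27): (27 of them)
  2-simplices (18): (18 of them)

giving chain groups C_0 ≅ Z^9, C_1 ≅ Z^27, C_2 ≅ Z^18.

The boundary map ∂_1: C_1 → C_0 sends each edge [p,q] (with p < q) to q − p.
As a 9×27 matrix over Z this has rank 8, with invariant factors (1,1,1,1,1,1,1,1).

Boundary ∂_2: C_2 → C_1 acts by ∂[p,q,r] = [q,r] − [p,r] + [p,q]. For instance
  ∂[v_0,v_5,v_7] = [v_5,v_7] − [v_0,v_7] + [v_0,v_5],
  ∂[v_1,v_2,v_4] = [v_2,v_4] − [v_1,v_4] + [v_1,v_2].
This gives a 27×18 integer matrix of rank 18; reducing to Smith normal form yields diagonal entries (1,1,1,1,1,1,1,1,1,1,1,1,1,1,1,1,1,2).

Now H_k = ker ∂_k / im ∂_{k+1}, so:

  H_0: rank C_0 − rank ∂_1 = 9 − 8 = 1, and the invariant factors of ∂_1 are all 1, so H_0 ≅ Z.
  H_1: rank ker ∂_1 − rank ∂_2 = (27 − 8) − 18 = 1, and ∂_2 has invariant factor 2 > 1, so H_1 ≅ Z ⊕ Z/2.
  H_2: rank ker ∂_2 − rank ∂_3 = (18 − 18) − 0 = 0, and there is no ∂_3, so H_2 ≅ 0.

As a check, the Euler characteristic is 9 − 27 + 18 = 0, which agrees with 1 − 1 + 0 = 0.

H_0 = Z,  H_1 = Z ⊕ Z/2,  H_2 = 0.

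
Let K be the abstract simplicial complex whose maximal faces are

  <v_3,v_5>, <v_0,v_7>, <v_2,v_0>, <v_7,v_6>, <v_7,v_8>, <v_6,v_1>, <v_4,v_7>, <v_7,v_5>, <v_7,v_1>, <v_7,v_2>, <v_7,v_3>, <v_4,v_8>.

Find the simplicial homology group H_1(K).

Take the total order v_0 < v_1 < v_2 < v_3 < v_4 < v_5 < v_6 < v_7 < v_8 on the vertex set. Then K (dimension 1) consists of the simplices:

  0-simplices (9): [v_0], [v_1], [v_2], [v_3], [v_4], [v_5], [v_6], [v_7], [v_8]
  1-simplices (12): [v_0,v_2], [v_0,v_7], [v_1,v_6], [v_1,v_7], [v_2,v_7], [v_3,v_5], [v_3,v_7], [v_4,v_7], [v_4,v_8], [v_5,v_7], [v_6,v_7], [v_7,v_8]

so the chain groups are C_0 ≅ Z^9, C_1 ≅ Z^12.

∂_1: C_1 → C_0 is given by ∂[p,q] = [q] − [p].
The resulting 9×12 matrix has rank 8, and its Smith normal form has invariant factors (1,1,1,1,1,1,1,1).

Reading off H_k = ker ∂_k / im ∂_{k+1}:

  H_1: rank ker ∂_1 − rank ∂_2 = (12 − 8) − 0 = 4, and there is no ∂_2, so H_1 = Z^4.

H_1 = Z^4.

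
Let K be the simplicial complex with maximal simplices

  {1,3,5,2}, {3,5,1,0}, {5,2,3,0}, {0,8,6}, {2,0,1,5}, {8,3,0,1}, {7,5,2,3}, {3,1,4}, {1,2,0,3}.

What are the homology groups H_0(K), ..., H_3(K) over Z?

H_0 ≅ Z,  H_1 = 0,  H_2 = 0,  H_3 ≅ Z.

Order the vertices as 0 < 1 < 2 < 3 < 4 < 5 < 6 < 7 < 8. Listing each simplex with vertices in this order, K has dimension 3 with simplices:

  0-simplices (9): [0], [1], [2], [3], [4], [5], [6], [7], [8]
  1-simplices (20): [0,1], [0,2], [0,3], [0,5], [0,6], [0,8], [1,2], [1,3], [1,4], [1,5], [1,8], [2,3], [2,5], [2,7], [3,4], [3,5], [3,7], [3,8], [5,7], [6,8]
  2-simplices (18): [0,1,2], [0,1,3], [0,1,5], [0,1,8], [0,2,3], [0,2,5], [0,3,5], [0,3,8], [0,6,8], [1,2,3], [1,2,5], [1,3,4], [1,3,5], [1,3,8], [2,3,5], [2,3,7], [2,5,7], [3,5,7]
  3-simplices (7): [0,1,2,3], [0,1,2,5], [0,1,3,5], [0,1,3,8], [0,2,3,5], [1,2,3,5], [2,3,5,7]

giving chain groups C_0 ≅ Z^9, C_1 ≅ Z^20, C_2 ≅ Z^18, C_3 ≅ Z^7.

∂_1: C_1 → C_0 sends each edge [p,q] (with p < q) to q − p. For instance
  ∂[0,3] = [3] − [0].
This gives a 9×20 integer matrix of rank 8; reducing to Smith normal form yields diagonal entries (1,1,1,1,1,1,1,1).

The boundary map ∂_2: C_2 → C_1 acts by ∂[p,q,r] = [q,r] − [p,r] + [p,q]. For instance
  ∂[0,6,8] = [6,8] − [0,8] + [0,6],
  ∂[0,1,5] = [1,5] − [0,5] + [0,1].
As a 20×18 matrix over Z this has rank 12, with invariant factors (1,1,1,1,1,1,1,1,1,1,1,1).

Boundary ∂_3: C_3 → C_2 sends each 3-simplex σ to the alternating sum Σ_i (−1)^i (σ with its i-th vertex removed). For instance
  ∂[0,1,2,3] = [1,2,3] − [0,2,3] + [0,1,3] − [0,1,2],
  ∂[0,1,3,8] = [1,3,8] − [0,3,8] + [0,1,8] − [0,1,3].
The 18×7 boundary matrix has rank 6 and Smith normal form diag(1,1,1,1,1,1).

Now H_k = ker ∂_k / im ∂_{k+1}, so:

  H_0: rank C_0 − rank ∂_1 = 9 − 8 = 1, and the invariant factors of ∂_1 are all 1, so H_0 = Z.
  H_1: rank ker ∂_1 − rank ∂_2 = (20 − 8) − 12 = 0, and the invariant factors of ∂_2 are all 1, so H_1 = 0.
  H_2: rank ker ∂_2 − rank ∂_3 = (18 − 12) − 6 = 0, and the invariant factors of ∂_3 are all 1, so H_2 = 0.
  H_3: rank ker ∂_3 − rank ∂_4 = (7 − 6) − 0 = 1, and there is no ∂_4, so H_3 = Z.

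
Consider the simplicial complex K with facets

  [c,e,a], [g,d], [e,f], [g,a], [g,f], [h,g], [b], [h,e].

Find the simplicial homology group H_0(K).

Fix the vertex order a < b < c < d < e < f < g < h and write every simplex with vertices in increasing order. Then dim K = 2 and the simplices of K are:

  0-simplices (8): a, b, c, d, e, f, g, h
  1-simplices (9): ac, ae, ag, ce, dg, ef, eh, fg, gh
  2-simplices (1): ace

giving chain groups C_0 ≅ Z^8, C_1 ≅ Z^9, C_2 ≅ Z^1.

The boundary map ∂_1: C_1 → C_0 maps an edge to its endpoints' difference, ∂[p,q] = q − p. For instance
  ∂ac = c − a.
This gives a 8×9 integer matrix of rank 6; reducing to Smith normal form yields diagonal entries (1,1,1,1,1,1).

The boundary map ∂_2: C_2 → C_1 sends each 2-simplex [p,q,r] to [q,r] − [p,r] + [p,q]. For instance
  ∂ace = ce − ae + ac.
This gives a 9×1 integer matrix of rank 1; reducing to Smith normal form yields diagonal entries (1).

Now H_k = ker ∂_k / im ∂_{k+1}, so:

  H_0: rank C_0 − rank ∂_1 = 8 − 6 = 2, and the invariant factors of ∂_1 are all 1, so H_0 = Z^2.

H_0 = Z^2.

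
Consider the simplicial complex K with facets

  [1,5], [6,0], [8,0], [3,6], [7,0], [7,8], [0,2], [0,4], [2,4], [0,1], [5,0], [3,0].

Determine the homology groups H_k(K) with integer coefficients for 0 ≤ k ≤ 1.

Order the vertices as 0 < 1 < 2 < 3 < 4 < 5 < 6 < 7 < 8. Listing each simplex with vertices in this order, K has dimension 1 with simplices:

  0-simplices (9): [0], [1], [2], [3], [4], [5], [6], [7], [8]
  1-simplices (12): [0,1], [0,2], [0,3], [0,4], [0,5], [0,6], [0,7], [0,8], [1,5], [2,4], [3,6], [7,8]

Hence C_0 ≅ Z^9, C_1 ≅ Z^12.

Boundary ∂_1: C_1 → C_0 is given by ∂[p,q] = [q] − [p]. For instance
  ∂[0,8] = [8] − [0].
This gives a 9×12 integer matrix of rank 8; reducing to Smith normal form yields diagonal entries (1,1,1,1,1,1,1,1).

Now H_k = ker ∂_k / im ∂_{k+1}, so:

  H_0: rank C_0 − rank ∂_1 = 9 − 8 = 1, and the invariant factors of ∂_1 are all 1, so H_0 = Z.
  H_1: rank ker ∂_1 − rank ∂_2 = (12 − 8) − 0 = 4, and there is no ∂_2, so H_1 = Z^4.

As a check, the Euler characteristic is 9 − 12 = -3, which agrees with 1 − 4 = -3.

H_0 = Z,  H_1 = Z^4.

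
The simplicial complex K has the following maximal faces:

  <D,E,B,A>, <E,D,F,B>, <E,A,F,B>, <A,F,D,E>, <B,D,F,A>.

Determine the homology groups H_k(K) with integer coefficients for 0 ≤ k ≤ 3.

H_0 ≅ Z,  H_1 = 0,  H_2 = 0,  H_3 ≅ Z.

K has 5 vertices, 10 edges, 10 triangles, 5 3-simplices.
rank ∂_0 = 0, rank ∂_1 = 4 ⇒ b_0 = 5 − 0 − 4 = 1; all invariant factors of ∂_1 are 1 so no torsion. So H_0 ≅ Z.
rank ∂_1 = 4, rank ∂_2 = 6 ⇒ b_1 = 10 − 4 − 6 = 0; all invariant factors of ∂_2 are 1 so no torsion. So H_1 ≅ 0.
rank ∂_2 = 6, rank ∂_3 = 4 ⇒ b_2 = 10 − 6 − 4 = 0; all invariant factors of ∂_3 are 1 so no torsion. So H_2 ≅ 0.
rank ∂_3 = 4, rank ∂_4 = 0 ⇒ b_3 = 5 − 4 − 0 = 1. So H_3 ≅ Z.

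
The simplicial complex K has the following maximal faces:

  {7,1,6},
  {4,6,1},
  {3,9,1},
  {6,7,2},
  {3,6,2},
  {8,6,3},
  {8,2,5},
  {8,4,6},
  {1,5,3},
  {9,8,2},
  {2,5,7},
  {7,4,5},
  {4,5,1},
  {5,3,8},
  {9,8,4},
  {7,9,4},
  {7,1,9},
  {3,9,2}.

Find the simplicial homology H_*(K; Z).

Fix the vertex order 1 < 2 < 3 < 4 < 5 < 6 < 7 < 8 < 9 and write every simplex with vertices in increasing order. Then dim K = 2 and the simplices of K are:

  0-simplices (9): [1], [2], [3], [4], [5], [6], [7], [8], [9]
  1-simplices (27): (27 of them)
  2-simplices (18): [1,3,5], [1,3,9], [1,4,5], [1,4,6], [1,6,7], [1,7,9], [2,3,6], [2,3,9], [2,5,7], [2,5,8], [2,6,7], [2,8,9], [3,5,8], [3,6,8], [4,5,7], [4,6,8], [4,7,9], [4,8,9]

Hence C_0 ≅ Z^9, C_1 ≅ Z^27, C_2 ≅ Z^18.

The boundary map ∂_1: C_1 → C_0 maps an edge to its endpoints' difference, ∂[p,q] = q − p.
The 9×27 boundary matrix has rank 8 and Smith normal form diag(1,1,1,1,1,1,1,1).

∂_2: C_2 → C_1 acts by ∂[p,q,r] = [q,r] − [p,r] + [p,q]. For instance
  ∂[1,4,5] = [4,5] − [1,5] + [1,4],
  ∂[1,3,5] = [3,5] − [1,5] + [1,3].
As a 27×18 matrix over Z this has rank 18, with invariant factors (1,1,1,1,1,1,1,1,1,1,1,1,1,1,1,1,1,2).

Computing H_k = (kernel of ∂_k) / (image of ∂_{k+1}):

  H_0: rank C_0 − rank ∂_1 = 9 − 8 = 1, and the invariant factors of ∂_1 are all 1, so H_0 ≅ Z.
  H_1: rank ker ∂_1 − rank ∂_2 = (27 − 8) − 18 = 1, and ∂_2 has invariant factor 2 > 1, so H_1 ≅ Z ⊕ Z/2Z.
  H_2: rank ker ∂_2 − rank ∂_3 = (18 − 18) − 0 = 0, and there is no ∂_3, so H_2 ≅ 0.

As a check, the Euler characteristic is 9 − 27 + 18 = 0, which agrees with 1 − 1 + 0 = 0.

H_0 ≅ Z,  H_1 ≅ Z ⊕ Z/2Z,  H_2 = 0.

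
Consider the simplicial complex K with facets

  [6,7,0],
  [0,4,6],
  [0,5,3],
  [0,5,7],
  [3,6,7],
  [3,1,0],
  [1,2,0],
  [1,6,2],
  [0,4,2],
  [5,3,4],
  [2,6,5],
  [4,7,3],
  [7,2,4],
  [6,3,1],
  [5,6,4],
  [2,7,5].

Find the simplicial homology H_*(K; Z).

We work with the vertex ordering 0 < 1 < 2 < 3 < 4 < 5 < 6 < 7. The simplices of K, each written with vertices in increasing order, are:

  0-simplices (8): [0], [1], [2], [3], [4], [5], [6], [7]
  1-simplices (24): (24 of them)
  2-simplices (16): [0,1,2], [0,1,3], [0,2,4], [0,3,5], [0,4,6], [0,5,7], [0,6,7], [1,2,6], [1,3,6], [2,4,7], [2,5,6], [2,5,7], [3,4,5], [3,4,7], [3,6,7], [4,5,6]

giving chain groups C_0 ≅ Z^8, C_1 ≅ Z^24, C_2 ≅ Z^16.

Boundary ∂_1: C_1 → C_0 is given by ∂[p,q] = [q] − [p]. For instance
  ∂[0,2] = [2] − [0].
As a 8×24 matrix over Z this has rank 7, with invariant factors (1,1,1,1,1,1,1).

The boundary map ∂_2: C_2 → C_1 acts by ∂[p,q,r] = [q,r] − [p,r] + [p,q]. For instance
  ∂[3,4,7] = [4,7] − [3,7] + [3,4],
  ∂[0,6,7] = [6,7] − [0,7] + [0,6].
This gives a 24×16 integer matrix of rank 15; reducing to Smith normal form yields diagonal entries (1,1,1,1,1,1,1,1,1,1,1,1,1,1,1).

From H_k ≅ ker(∂_k) / im(∂_{k+1}) we obtain:

  H_0: rank C_0 − rank ∂_1 = 8 − 7 = 1, and the invariant factors of ∂_1 are all 1, so H_0 ≅ Z.
  H_1: rank ker ∂_1 − rank ∂_2 = (24 − 7) − 15 = 2, and the invariant factors of ∂_2 are all 1, so H_1 ≅ Z^2.
  H_2: rank ker ∂_2 − rank ∂_3 = (16 − 15) − 0 = 1, and there is no ∂_3, so H_2 ≅ Z.

(K is a triangulation of the torus T^2.)

H_0 = Z,  H_1 = Z^2,  H_2 = Z.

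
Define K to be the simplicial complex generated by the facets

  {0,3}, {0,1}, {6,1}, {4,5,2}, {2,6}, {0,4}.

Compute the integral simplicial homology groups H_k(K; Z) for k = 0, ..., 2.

H_0 = Z,  H_1 = Z,  H_2 = 0.

Order the vertices as 0 < 1 < 2 < 3 < 4 < 5 < 6. Listing each simplex with vertices in this order, K has dimension 2 with simplices:

  0-simplices (7): [0], [1], [2], [3], [4], [5], [6]
  1-simplices (8): [0,1], [0,3], [0,4], [1,6], [2,4], [2,5], [2,6], [4,5]
  2-simplices (1): [2,4,5]

so the chain groups are C_0 ≅ Z^7, C_1 ≅ Z^8, C_2 ≅ Z^1.

Boundary ∂_1: C_1 → C_0 sends each edge [p,q] (with p < q) to q − p. For instance
  ∂[2,5] = [5] − [2].
This gives a 7×8 integer matrix of rank 6; reducing to Smith normal form yields diagonal entries (1,1,1,1,1,1).

∂_2: C_2 → C_1 sends each 2-simplex [p,q,r] to [q,r] − [p,r] + [p,q]. For instance
  ∂[2,4,5] = [4,5] − [2,5] + [2,4].
The resulting 8×1 matrix has rank 1, and its Smith normal form has invariant factors (1).

Computing H_k = (kernel of ∂_k) / (image of ∂_{k+1}):

  H_0: rank C_0 − rank ∂_1 = 7 − 6 = 1, and the invariant factors of ∂_1 are all 1, so H_0 = Z.
  H_1: rank ker ∂_1 − rank ∂_2 = (8 − 6) − 1 = 1, and the invariant factors of ∂_2 are all 1, so H_1 = Z.
  H_2: rank ker ∂_2 − rank ∂_3 = (1 − 1) − 0 = 0, and there is no ∂_3, so H_2 = 0.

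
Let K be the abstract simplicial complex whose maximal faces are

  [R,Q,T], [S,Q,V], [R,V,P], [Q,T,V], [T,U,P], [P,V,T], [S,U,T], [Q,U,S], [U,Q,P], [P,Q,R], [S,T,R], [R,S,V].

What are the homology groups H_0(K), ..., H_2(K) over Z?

H_0 ≅ Z,  H_1 ≅ Z/2Z,  H_2 = 0.

Take the total order P < Q < R < S < T < U < V on the vertex set. Then K (dimension 2) consists of the simplices:

  0-simplices (7): P, Q, R, S, T, U, V
  1-simplices (18): PQ, PR, PT, PU, PV, QR, QS, QT, QU, QV, RS, RT, RV, ST, SU, SV, TU, TV
  2-simplices (12): PQR, PQU, PRV, PTU, PTV, QRT, QSU, QSV, QTV, RST, RSV, STU

Hence C_0 ≅ Z^7, C_1 ≅ Z^18, C_2 ≅ Z^12.

Boundary ∂_1: C_1 → C_0 is given by ∂[p,q] = [q] − [p].
As a 7×18 matrix over Z this has rank 6, with invariant factors (1,1,1,1,1,1).

The boundary map ∂_2: C_2 → C_1 sends each 2-simplex [p,q,r] to [q,r] − [p,r] + [p,q]. For instance
  ∂PTU = TU − PU + PT,
  ∂PQR = QR − PR + PQ.
This gives a 18×12 integer matrix of rank 12; reducing to Smith normal form yields diagonal entries (1,1,1,1,1,1,1,1,1,1,1,2).

Reading off H_k = ker ∂_k / im ∂_{k+1}:

  H_0: rank C_0 − rank ∂_1 = 7 − 6 = 1, and the invariant factors of ∂_1 are all 1, so H_0 = Z.
  H_1: rank ker ∂_1 − rank ∂_2 = (18 − 6) − 12 = 0, and ∂_2 has invariant factor 2 > 1, so H_1 = Z/2Z.
  H_2: rank ker ∂_2 − rank ∂_3 = (12 − 12) − 0 = 0, and there is no ∂_3, so H_2 = 0.

As a check, the Euler characteristic is 7 − 18 + 12 = 1, which agrees with 1 − 0 + 0 = 1.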